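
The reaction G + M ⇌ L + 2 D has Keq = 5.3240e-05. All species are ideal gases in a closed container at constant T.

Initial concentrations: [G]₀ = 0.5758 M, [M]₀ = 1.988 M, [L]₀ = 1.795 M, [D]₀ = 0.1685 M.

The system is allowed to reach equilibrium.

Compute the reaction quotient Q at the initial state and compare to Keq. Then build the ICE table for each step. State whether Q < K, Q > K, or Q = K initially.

Q₀ = 0.04452 vs Keq = 5.3240e-05 ⇒ Q>K, reverse
Step 1:
                  G         M         L         D
  I          0.5758     1.988     1.795    0.1685
  C           0.081     0.081    -0.081    -0.162
  E          0.6568     2.069     1.714  0.006497
  solve Keq expr → x = -0.081; check Q = 5.3240e-05

Q₀ = 0.04452; Q > K (proceeds reverse)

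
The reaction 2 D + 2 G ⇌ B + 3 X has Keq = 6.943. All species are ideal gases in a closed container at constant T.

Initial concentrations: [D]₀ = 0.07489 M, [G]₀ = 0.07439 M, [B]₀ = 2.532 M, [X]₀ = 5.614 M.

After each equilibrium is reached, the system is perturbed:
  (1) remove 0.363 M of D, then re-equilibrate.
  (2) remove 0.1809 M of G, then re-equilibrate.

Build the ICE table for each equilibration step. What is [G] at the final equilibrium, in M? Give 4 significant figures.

[G]_eq = 1.666 M

Q₀ = 1.4435e+07 vs Keq = 6.943 ⇒ Q>K, reverse
Step 1:
                    D           G           B           X
  init        0.07489     0.07439       2.532       5.614
  Δ             1.613       1.613     -0.8063      -2.419
  eq            1.688       1.687       1.726       3.195
  solve Keq expr → x = -0.8063; check Q = 6.943
Then remove 0.363 M of D.
Step 2:
                    D           G           B           X
  init          1.325       1.687       1.726       3.195
  Δ            0.1116      0.1116    -0.05582     -0.1675
  eq            1.436       1.799        1.67       3.027
  solve Keq expr → x = -0.05582; check Q = 6.943
Then remove 0.1809 M of G.
Step 3:
                    D           G           B           X
  init          1.436       1.618        1.67       3.027
  Δ           0.04825     0.04825    -0.02412    -0.07237
  eq            1.484       1.666       1.646       2.955
  solve Keq expr → x = -0.02412; check Q = 6.943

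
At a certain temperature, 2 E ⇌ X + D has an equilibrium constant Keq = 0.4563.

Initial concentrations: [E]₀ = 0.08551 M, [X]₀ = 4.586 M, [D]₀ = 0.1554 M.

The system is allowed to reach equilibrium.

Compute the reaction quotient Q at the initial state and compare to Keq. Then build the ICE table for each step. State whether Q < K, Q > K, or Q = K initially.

Q₀ = 97.47; Q > K (proceeds reverse)

Q₀ = 97.47 vs Keq = 0.4563 ⇒ Q>K, reverse
Step 1:
                  E         X         D
  Initial   0.08551     4.586    0.1554
  Change     0.2829   -0.1415   -0.1415
  Equil      0.3684     4.445   0.01394
  solve Keq expr → x = -0.1415; check Q = 0.4563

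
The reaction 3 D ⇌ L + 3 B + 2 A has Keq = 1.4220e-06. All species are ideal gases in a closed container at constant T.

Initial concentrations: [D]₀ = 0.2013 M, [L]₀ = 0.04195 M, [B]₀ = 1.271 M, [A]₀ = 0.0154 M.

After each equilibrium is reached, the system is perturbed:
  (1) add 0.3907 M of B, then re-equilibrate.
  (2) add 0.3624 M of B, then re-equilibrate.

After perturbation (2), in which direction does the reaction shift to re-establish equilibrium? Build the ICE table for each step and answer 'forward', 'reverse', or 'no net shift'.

Q₀ = 0.002504 vs Keq = 1.4220e-06 ⇒ Q>K, reverse
Step 1:
                   D          L          B          A
  init        0.2013    0.04195      1.271     0.0154
  Δ          0.02237  -0.007457   -0.02237   -0.01491
  eq          0.2237    0.03449      1.249 4.8679e-04
  solve Keq expr → x = -0.007457; check Q = 1.4220e-06
Then add 0.3907 M of B.
Step 2:
                   D          L          B          A
  init        0.2237    0.03449      1.639 4.8679e-04
  Δ       2.4333e-04 -8.1110e-05 -2.4333e-04 -1.6222e-04
  eq          0.2239    0.03441      1.639 3.2457e-04
  solve Keq expr → x = -8.1110e-05; check Q = 1.4220e-06
Then add 0.3624 M of B.
Step 3:
                   D          L          B          A
  init        0.2239    0.03441      2.001 3.2457e-04
  Δ       1.2549e-04 -4.1831e-05 -1.2549e-04 -8.3662e-05
  eq           0.224    0.03437      2.001 2.4091e-04
  solve Keq expr → x = -4.1831e-05; check Q = 1.4220e-06

Direction: reverse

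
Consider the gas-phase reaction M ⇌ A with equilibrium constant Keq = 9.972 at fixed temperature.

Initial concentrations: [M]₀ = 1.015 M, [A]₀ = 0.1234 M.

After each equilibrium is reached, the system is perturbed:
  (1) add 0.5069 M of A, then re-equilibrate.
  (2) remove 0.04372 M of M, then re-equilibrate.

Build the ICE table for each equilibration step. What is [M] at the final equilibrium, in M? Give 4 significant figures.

[M]_eq = 0.146 M

Q₀ = 0.1216 vs Keq = 9.972 ⇒ Q<K, forward
Step 1:
                   M          A
  init         1.015     0.1234
  Δ          -0.9112     0.9112
  eq          0.1038      1.035
  solve Keq expr → x = 0.9112; check Q = 9.972
Then add 0.5069 M of A.
Step 2:
                   M          A
  init        0.1038      1.542
  Δ           0.0462    -0.0462
  eq            0.15      1.495
  solve Keq expr → x = -0.0462; check Q = 9.972
Then remove 0.04372 M of M.
Step 3:
                   M          A
  init        0.1062      1.495
  Δ          0.03974   -0.03974
  eq           0.146      1.456
  solve Keq expr → x = -0.03974; check Q = 9.972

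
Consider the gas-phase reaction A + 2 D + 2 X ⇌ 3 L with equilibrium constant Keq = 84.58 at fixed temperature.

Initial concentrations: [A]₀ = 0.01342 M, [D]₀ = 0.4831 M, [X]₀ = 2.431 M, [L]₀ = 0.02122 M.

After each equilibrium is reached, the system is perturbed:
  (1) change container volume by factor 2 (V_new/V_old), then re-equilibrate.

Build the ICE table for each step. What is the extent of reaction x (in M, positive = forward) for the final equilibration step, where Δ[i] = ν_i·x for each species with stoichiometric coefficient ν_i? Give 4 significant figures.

x = -3.4190e-06 M

Q₀ = 5.1623e-04 vs Keq = 84.58 ⇒ Q<K, forward
Step 1:
                  A         D         X         L
  init      0.01342    0.4831     2.431   0.02122
  Δ        -0.01342  -0.02684  -0.02684   0.04025
  eq      2.2826e-06    0.4563     2.404   0.06147
  solve Keq expr → x = 0.01342; check Q = 84.58
Then change container volume by factor 2 (V_new/V_old).
Step 2:
                  A         D         X         L
  init    1.1413e-06    0.2281     1.202   0.03074
  Δ       3.4190e-06 6.8380e-06 6.8380e-06 -1.0257e-05
  eq      4.5603e-06    0.2281     1.202   0.03073
  solve Keq expr → x = -3.4190e-06; check Q = 84.58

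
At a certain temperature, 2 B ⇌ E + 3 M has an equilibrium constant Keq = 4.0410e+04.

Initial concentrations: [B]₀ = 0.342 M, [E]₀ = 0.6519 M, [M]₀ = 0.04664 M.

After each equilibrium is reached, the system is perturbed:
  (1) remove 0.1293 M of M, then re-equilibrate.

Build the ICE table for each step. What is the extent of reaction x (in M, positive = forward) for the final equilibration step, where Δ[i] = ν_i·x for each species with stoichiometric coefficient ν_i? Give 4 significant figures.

Q₀ = 5.6546e-04 vs Keq = 4.0410e+04 ⇒ Q<K, forward
Step 1:
                    B           E           M
  I             0.342      0.6519     0.04664
  C           -0.3401      0.1701      0.5102
  E          0.001874       0.822      0.5568
  solve Keq expr → x = 0.1701; check Q = 4.0410e+04
Then remove 0.1293 M of M.
Step 2:
                    B           E           M
  I          0.001874       0.822      0.4275
  C       -6.0895e-04  3.0447e-04  9.1342e-04
  E          0.001265      0.8223      0.4284
  solve Keq expr → x = 3.0447e-04; check Q = 4.0410e+04

x = 3.0447e-04 M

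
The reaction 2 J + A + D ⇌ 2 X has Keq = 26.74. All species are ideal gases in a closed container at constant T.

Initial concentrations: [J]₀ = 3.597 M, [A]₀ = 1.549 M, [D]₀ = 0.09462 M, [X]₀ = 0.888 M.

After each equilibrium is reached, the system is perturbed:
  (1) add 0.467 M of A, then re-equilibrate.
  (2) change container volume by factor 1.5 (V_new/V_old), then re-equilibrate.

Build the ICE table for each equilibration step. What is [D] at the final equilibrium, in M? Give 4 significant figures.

[D]_eq = 0.002851 M

Q₀ = 0.4158 vs Keq = 26.74 ⇒ Q<K, forward
Step 1:
                  J         A         D         X
  Initial     3.597     1.549   0.09462     0.888
  Change    -0.1842  -0.09209  -0.09209    0.1842
  Equil       3.413     1.457  0.002533     1.072
  solve Keq expr → x = 0.09209; check Q = 26.74
Then add 0.467 M of A.
Step 2:
                  J         A         D         X
  Initial     3.413     1.924  0.002533     1.072
  Change  -0.001217 -6.0861e-04 -6.0861e-04  0.001217
  Equil       3.412     1.923  0.001925     1.073
  solve Keq expr → x = 6.0861e-04; check Q = 26.74
Then change container volume by factor 1.5 (V_new/V_old).
Step 3:
                  J         A         D         X
  Initial     2.274     1.282  0.001283    0.7156
  Change   0.003135  0.001567  0.001567 -0.003135
  Equil       2.278     1.284  0.002851    0.7125
  solve Keq expr → x = -0.001567; check Q = 26.74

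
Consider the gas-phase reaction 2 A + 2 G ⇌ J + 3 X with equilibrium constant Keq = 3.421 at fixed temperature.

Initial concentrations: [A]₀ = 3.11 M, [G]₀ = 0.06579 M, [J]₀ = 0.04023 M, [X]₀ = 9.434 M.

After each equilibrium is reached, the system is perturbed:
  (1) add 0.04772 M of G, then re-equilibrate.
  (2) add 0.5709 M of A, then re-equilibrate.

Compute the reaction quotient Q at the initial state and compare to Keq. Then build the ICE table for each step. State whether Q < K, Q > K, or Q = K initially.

Q₀ = 806.9 vs Keq = 3.421 ⇒ Q>K, reverse
Step 1:
                    A           G           J           X
  init           3.11     0.06579     0.04023       9.434
  Δ           0.07866     0.07866    -0.03933      -0.118
  eq            3.189      0.1445  8.9773e-04       9.316
  solve Keq expr → x = -0.03933; check Q = 3.421
Then add 0.04772 M of G.
Step 2:
                    A           G           J           X
  init          3.189      0.1922  8.9773e-04       9.316
  Δ         -0.001334   -0.001334  6.6680e-04       0.002
  eq            3.187      0.1908    0.001565       9.318
  solve Keq expr → x = 6.6680e-04; check Q = 3.421
Then add 0.5709 M of A.
Step 3:
                    A           G           J           X
  init          3.758      0.1908    0.001565       9.318
  Δ         -0.001163   -0.001163  5.8168e-04    0.001745
  eq            3.757      0.1897    0.002146        9.32
  solve Keq expr → x = 5.8168e-04; check Q = 3.421

Q₀ = 806.9; Q > K (proceeds reverse)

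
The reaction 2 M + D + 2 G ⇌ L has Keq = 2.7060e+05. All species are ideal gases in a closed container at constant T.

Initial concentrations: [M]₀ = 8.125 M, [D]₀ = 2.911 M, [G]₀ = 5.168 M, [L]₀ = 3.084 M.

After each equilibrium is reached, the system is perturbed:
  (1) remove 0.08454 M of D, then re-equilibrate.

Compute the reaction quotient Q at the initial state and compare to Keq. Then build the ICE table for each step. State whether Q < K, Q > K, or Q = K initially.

Q₀ = 6.0087e-04; Q < K (proceeds forward)

Q₀ = 6.0087e-04 vs Keq = 2.7060e+05 ⇒ Q<K, forward
Step 1:
                   M          D          G          L
  init         8.125      2.911      5.168      3.084
  Δ           -5.165     -2.583     -5.165      2.583
  eq            2.96     0.3283   0.002698      5.667
  solve Keq expr → x = 2.583; check Q = 2.7060e+05
Then remove 0.08454 M of D.
Step 2:
                   M          D          G          L
  init          2.96     0.2438   0.002698      5.667
  Δ       4.3115e-04 2.1558e-04 4.3115e-04 -2.1558e-04
  eq            2.96      0.244   0.003129      5.666
  solve Keq expr → x = -2.1558e-04; check Q = 2.7060e+05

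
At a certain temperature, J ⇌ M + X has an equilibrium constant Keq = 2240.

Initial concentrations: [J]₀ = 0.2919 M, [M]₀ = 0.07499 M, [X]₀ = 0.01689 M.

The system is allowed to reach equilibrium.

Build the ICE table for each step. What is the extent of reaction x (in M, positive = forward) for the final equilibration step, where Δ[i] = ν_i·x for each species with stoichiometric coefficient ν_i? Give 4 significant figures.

Q₀ = 0.004339 vs Keq = 2240 ⇒ Q<K, forward
Step 1:
                  J         M         X
  I          0.2919   0.07499   0.01689
  C         -0.2918    0.2918    0.2918
  E       5.0562e-05    0.3668    0.3087
  solve Keq expr → x = 0.2918; check Q = 2240

x = 0.2918 M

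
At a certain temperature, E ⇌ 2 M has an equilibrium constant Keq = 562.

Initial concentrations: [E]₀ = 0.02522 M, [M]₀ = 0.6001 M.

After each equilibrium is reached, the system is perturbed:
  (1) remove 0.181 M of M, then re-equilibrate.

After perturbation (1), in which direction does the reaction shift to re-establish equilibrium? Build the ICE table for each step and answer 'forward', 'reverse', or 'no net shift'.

Direction: forward

Q₀ = 14.28 vs Keq = 562 ⇒ Q<K, forward
Step 1:
                  E         M
  Initial   0.02522    0.6001
  Change   -0.02447   0.04894
  Equil   7.4956e-04     0.649
  solve Keq expr → x = 0.02447; check Q = 562
Then remove 0.181 M of M.
Step 2:
                  E         M
  Initial 7.4956e-04     0.468
  Change  -3.5858e-04 7.1715e-04
  Equil   3.9099e-04    0.4688
  solve Keq expr → x = 3.5858e-04; check Q = 562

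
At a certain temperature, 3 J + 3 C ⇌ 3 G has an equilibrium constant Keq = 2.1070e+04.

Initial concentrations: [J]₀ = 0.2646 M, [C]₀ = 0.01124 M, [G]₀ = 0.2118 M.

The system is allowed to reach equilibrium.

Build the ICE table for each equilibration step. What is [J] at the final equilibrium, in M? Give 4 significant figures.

[J]_eq = 0.279 M

Q₀ = 3.6117e+05 vs Keq = 2.1070e+04 ⇒ Q>K, reverse
Step 1:
                   J          C          G
  Initial     0.2646    0.01124     0.2118
  Change     0.01438    0.01438   -0.01438
  Equil        0.279    0.02562     0.1974
  solve Keq expr → x = -0.004794; check Q = 2.1070e+04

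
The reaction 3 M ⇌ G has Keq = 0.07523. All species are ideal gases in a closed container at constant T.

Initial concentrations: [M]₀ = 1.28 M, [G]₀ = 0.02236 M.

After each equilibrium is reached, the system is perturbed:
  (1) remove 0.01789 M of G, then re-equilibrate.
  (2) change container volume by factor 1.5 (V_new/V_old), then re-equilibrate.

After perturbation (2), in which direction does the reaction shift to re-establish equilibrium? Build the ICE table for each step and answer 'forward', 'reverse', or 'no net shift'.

Direction: reverse

Q₀ = 0.01066 vs Keq = 0.07523 ⇒ Q<K, forward
Step 1:
                   M          G
  Initial       1.28    0.02236
  Change     -0.2097    0.06989
  Equil         1.07    0.09225
  solve Keq expr → x = 0.06989; check Q = 0.07523
Then remove 0.01789 M of G.
Step 2:
                   M          G
  Initial       1.07    0.07436
  Change     -0.0306     0.0102
  Equil         1.04    0.08456
  solve Keq expr → x = 0.0102; check Q = 0.07523
Then change container volume by factor 1.5 (V_new/V_old).
Step 3:
                   M          G
  Initial     0.6932    0.05637
  Change     0.06914   -0.02305
  Equil       0.7623    0.03332
  solve Keq expr → x = -0.02305; check Q = 0.07523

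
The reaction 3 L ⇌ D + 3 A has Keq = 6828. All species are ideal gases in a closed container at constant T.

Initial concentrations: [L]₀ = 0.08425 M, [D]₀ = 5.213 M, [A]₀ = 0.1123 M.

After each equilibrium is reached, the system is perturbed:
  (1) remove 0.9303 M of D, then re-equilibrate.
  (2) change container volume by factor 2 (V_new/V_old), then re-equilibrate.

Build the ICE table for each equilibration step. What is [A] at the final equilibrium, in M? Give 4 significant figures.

Q₀ = 12.35 vs Keq = 6828 ⇒ Q<K, forward
Step 1:
                    L           D           A
  I           0.08425       5.213      0.1123
  C          -0.06777     0.02259     0.06777
  E           0.01648       5.236      0.1801
  solve Keq expr → x = 0.02259; check Q = 6828
Then remove 0.9303 M of D.
Step 2:
                    L           D           A
  I           0.01648       4.305      0.1801
  C       -9.5796e-04  3.1932e-04  9.5796e-04
  E           0.01552       4.306       0.181
  solve Keq expr → x = 3.1932e-04; check Q = 6828
Then change container volume by factor 2 (V_new/V_old).
Step 3:
                    L           D           A
  I          0.007762       2.153     0.09051
  C         -0.001499  4.9958e-04    0.001499
  E          0.006263       2.153     0.09201
  solve Keq expr → x = 4.9958e-04; check Q = 6828

[A]_eq = 0.09201 M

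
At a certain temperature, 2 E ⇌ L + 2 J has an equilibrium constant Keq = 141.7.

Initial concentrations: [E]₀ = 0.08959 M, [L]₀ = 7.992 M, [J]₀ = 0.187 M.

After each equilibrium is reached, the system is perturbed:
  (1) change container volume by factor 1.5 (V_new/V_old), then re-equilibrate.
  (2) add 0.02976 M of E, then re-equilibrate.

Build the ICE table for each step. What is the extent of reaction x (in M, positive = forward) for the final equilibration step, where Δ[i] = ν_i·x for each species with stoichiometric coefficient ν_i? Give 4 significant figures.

x = 0.01244 M

Q₀ = 34.82 vs Keq = 141.7 ⇒ Q<K, forward
Step 1:
                  E         L         J
  init      0.08959     7.992     0.187
  Δ        -0.03646   0.01823   0.03646
  eq        0.05313      8.01    0.2235
  solve Keq expr → x = 0.01823; check Q = 141.7
Then change container volume by factor 1.5 (V_new/V_old).
Step 2:
                  E         L         J
  init      0.03542      5.34     0.149
  Δ       -0.005437  0.002718  0.005437
  eq        0.02998     5.343    0.1544
  solve Keq expr → x = 0.002718; check Q = 141.7
Then add 0.02976 M of E.
Step 3:
                  E         L         J
  init      0.05974     5.343    0.1544
  Δ        -0.02489   0.01244   0.02489
  eq        0.03486     5.355    0.1793
  solve Keq expr → x = 0.01244; check Q = 141.7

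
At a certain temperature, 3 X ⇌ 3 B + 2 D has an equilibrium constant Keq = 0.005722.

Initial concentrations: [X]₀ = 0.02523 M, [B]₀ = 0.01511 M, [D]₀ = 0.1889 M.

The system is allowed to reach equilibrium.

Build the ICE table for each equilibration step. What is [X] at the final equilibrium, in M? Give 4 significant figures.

[X]_eq = 0.02612 M

Q₀ = 0.007665 vs Keq = 0.005722 ⇒ Q>K, reverse
Step 1:
                    X           B           D
  Initial     0.02523     0.01511      0.1889
  Change   8.8974e-04 -8.8974e-04 -5.9316e-04
  Equil       0.02612     0.01422      0.1883
  solve Keq expr → x = -2.9658e-04; check Q = 0.005722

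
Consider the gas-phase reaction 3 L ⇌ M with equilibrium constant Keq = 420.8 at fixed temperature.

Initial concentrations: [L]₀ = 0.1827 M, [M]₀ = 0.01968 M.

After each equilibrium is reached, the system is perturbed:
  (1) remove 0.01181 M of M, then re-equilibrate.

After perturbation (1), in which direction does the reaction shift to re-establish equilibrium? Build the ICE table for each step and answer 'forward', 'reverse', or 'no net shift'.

Direction: forward

Q₀ = 3.227 vs Keq = 420.8 ⇒ Q<K, forward
Step 1:
                   L          M
  Initial     0.1827    0.01968
  Change     -0.1296    0.04321
  Equil      0.05307    0.06289
  solve Keq expr → x = 0.04321; check Q = 420.8
Then remove 0.01181 M of M.
Step 2:
                   L          M
  Initial    0.05307    0.05108
  Change   -0.003211    0.00107
  Equil      0.04986    0.05215
  solve Keq expr → x = 0.00107; check Q = 420.8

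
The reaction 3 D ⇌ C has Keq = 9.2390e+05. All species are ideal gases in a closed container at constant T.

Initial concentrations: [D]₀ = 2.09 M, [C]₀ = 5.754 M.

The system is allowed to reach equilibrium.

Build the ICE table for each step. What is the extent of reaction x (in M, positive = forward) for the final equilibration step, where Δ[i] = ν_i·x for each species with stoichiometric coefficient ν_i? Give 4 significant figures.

x = 0.6903 M

Q₀ = 0.6303 vs Keq = 9.2390e+05 ⇒ Q<K, forward
Step 1:
                   D          C
  init          2.09      5.754
  Δ           -2.071     0.6903
  eq         0.01911      6.444
  solve Keq expr → x = 0.6903; check Q = 9.2390e+05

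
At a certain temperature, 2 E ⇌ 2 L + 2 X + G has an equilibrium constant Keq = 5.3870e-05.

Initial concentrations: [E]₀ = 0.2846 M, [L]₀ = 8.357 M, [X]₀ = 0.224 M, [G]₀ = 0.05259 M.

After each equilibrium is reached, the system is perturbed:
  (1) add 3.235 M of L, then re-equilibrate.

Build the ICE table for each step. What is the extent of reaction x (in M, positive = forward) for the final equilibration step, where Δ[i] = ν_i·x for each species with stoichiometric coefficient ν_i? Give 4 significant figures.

Q₀ = 2.275 vs Keq = 5.3870e-05 ⇒ Q>K, reverse
Step 1:
                    E           L           X           G
  init         0.2846       8.357       0.224     0.05259
  Δ            0.1052     -0.1052     -0.1052    -0.05258
  eq           0.3898       8.252      0.1188  8.5103e-06
  solve Keq expr → x = -0.05258; check Q = 5.3870e-05
Then add 3.235 M of L.
Step 2:
                    E           L           X           G
  init         0.3898       11.49      0.1188  8.5103e-06
  Δ        8.2353e-06 -8.2353e-06 -8.2353e-06 -4.1177e-06
  eq           0.3898       11.49      0.1188  4.3926e-06
  solve Keq expr → x = -4.1177e-06; check Q = 5.3870e-05

x = -4.1177e-06 M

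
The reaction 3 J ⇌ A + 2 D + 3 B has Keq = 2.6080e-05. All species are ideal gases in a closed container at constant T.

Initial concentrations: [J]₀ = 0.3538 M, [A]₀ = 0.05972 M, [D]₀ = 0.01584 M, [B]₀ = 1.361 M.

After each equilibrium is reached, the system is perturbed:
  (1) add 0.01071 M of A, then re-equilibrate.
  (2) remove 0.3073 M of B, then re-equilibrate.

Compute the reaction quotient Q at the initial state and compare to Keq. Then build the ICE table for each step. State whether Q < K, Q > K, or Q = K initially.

Q₀ = 8.5296e-04 vs Keq = 2.6080e-05 ⇒ Q>K, reverse
Step 1:
                  J         A         D         B
  Initial    0.3538   0.05972   0.01584     1.361
  Change    0.01891 -0.006303  -0.01261  -0.01891
  Equil      0.3727   0.05342  0.003234     1.342
  solve Keq expr → x = -0.006303; check Q = 2.6080e-05
Then add 0.01071 M of A.
Step 2:
                  J         A         D         B
  Initial    0.3727   0.06413  0.003234     1.342
  Change  4.0948e-04 -1.3649e-04 -2.7299e-04 -4.0948e-04
  Equil      0.3731   0.06399  0.002961     1.342
  solve Keq expr → x = -1.3649e-04; check Q = 2.6080e-05
Then remove 0.3073 M of B.
Step 3:
                  J         A         D         B
  Initial    0.3731   0.06399  0.002961     1.034
  Change  -0.002014 6.7124e-04  0.001342  0.002014
  Equil      0.3711   0.06466  0.004303     1.036
  solve Keq expr → x = 6.7124e-04; check Q = 2.6080e-05

Q₀ = 8.5296e-04; Q > K (proceeds reverse)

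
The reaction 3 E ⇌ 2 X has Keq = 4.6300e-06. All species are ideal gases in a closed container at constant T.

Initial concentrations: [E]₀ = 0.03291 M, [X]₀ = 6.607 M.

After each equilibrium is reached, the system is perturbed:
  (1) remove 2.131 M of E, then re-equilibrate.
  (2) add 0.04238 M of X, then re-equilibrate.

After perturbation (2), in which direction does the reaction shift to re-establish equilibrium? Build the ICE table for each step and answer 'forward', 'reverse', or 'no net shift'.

Direction: reverse

Q₀ = 1.2247e+06 vs Keq = 4.6300e-06 ⇒ Q>K, reverse
Step 1:
                   E          X
  Initial    0.03291      6.607
  Change       9.811     -6.541
  Equil        9.844    0.06646
  solve Keq expr → x = -3.27; check Q = 4.6300e-06
Then remove 2.131 M of E.
Step 2:
                   E          X
  Initial      7.713    0.06646
  Change     0.03014    -0.0201
  Equil        7.743    0.04636
  solve Keq expr → x = -0.01005; check Q = 4.6300e-06
Then add 0.04238 M of X.
Step 3:
                   E          X
  Initial      7.743    0.08874
  Change     0.06272   -0.04182
  Equil        7.806    0.04692
  solve Keq expr → x = -0.02091; check Q = 4.6300e-06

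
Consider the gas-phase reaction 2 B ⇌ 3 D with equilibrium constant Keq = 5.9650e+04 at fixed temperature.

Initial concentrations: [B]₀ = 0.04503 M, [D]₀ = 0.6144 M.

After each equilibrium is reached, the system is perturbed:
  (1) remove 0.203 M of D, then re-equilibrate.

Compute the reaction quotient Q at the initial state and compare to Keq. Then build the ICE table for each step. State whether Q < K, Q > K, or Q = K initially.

Q₀ = 114.4; Q < K (proceeds forward)

Q₀ = 114.4 vs Keq = 5.9650e+04 ⇒ Q<K, forward
Step 1:
                   B          D
  I          0.04503     0.6144
  C         -0.04274    0.06411
  E         0.002288     0.6785
  solve Keq expr → x = 0.02137; check Q = 5.9650e+04
Then remove 0.203 M of D.
Step 2:
                   B          D
  I         0.002288     0.4755
  C       -9.3985e-04    0.00141
  E         0.001349     0.4769
  solve Keq expr → x = 4.6993e-04; check Q = 5.9650e+04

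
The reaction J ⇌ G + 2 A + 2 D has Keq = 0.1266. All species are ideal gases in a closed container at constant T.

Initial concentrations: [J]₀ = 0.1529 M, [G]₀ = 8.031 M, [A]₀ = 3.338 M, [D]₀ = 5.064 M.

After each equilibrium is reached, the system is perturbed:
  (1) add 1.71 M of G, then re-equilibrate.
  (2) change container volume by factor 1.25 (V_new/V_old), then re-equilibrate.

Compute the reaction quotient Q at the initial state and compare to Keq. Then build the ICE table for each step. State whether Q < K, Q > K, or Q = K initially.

Q₀ = 1.5008e+04; Q > K (proceeds reverse)

Q₀ = 1.5008e+04 vs Keq = 0.1266 ⇒ Q>K, reverse
Step 1:
                    J           G           A           D
  I            0.1529       8.031       3.338       5.064
  C             1.618      -1.618      -3.236      -3.236
  E             1.771       6.413      0.1023       1.828
  solve Keq expr → x = -1.618; check Q = 0.1266
Then add 1.71 M of G.
Step 2:
                    J           G           A           D
  I             1.771       8.123      0.1023       1.828
  C          0.005348   -0.005348     -0.0107     -0.0107
  E             1.776       8.118     0.09157       1.818
  solve Keq expr → x = -0.005348; check Q = 0.1266
Then change container volume by factor 1.25 (V_new/V_old).
Step 3:
                    J           G           A           D
  I             1.421       6.494     0.07325       1.454
  C          -0.01872     0.01872     0.03744     0.03744
  E             1.402       6.513      0.1107       1.491
  solve Keq expr → x = 0.01872; check Q = 0.1266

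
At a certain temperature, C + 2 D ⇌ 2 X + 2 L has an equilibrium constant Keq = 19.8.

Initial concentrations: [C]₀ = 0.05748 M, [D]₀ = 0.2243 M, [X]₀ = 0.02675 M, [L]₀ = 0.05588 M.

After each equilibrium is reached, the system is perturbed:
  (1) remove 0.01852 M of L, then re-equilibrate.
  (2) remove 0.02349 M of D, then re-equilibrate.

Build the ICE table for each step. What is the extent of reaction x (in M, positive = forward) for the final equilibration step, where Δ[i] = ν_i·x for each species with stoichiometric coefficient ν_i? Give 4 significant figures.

Q₀ = 7.7265e-04 vs Keq = 19.8 ⇒ Q<K, forward
Step 1:
                    C           D           X           L
  Initial     0.05748      0.2243     0.02675     0.05588
  Change     -0.05542     -0.1108      0.1108      0.1108
  Equil      0.002064      0.1135      0.1376      0.1667
  solve Keq expr → x = 0.05542; check Q = 19.8
Then remove 0.01852 M of L.
Step 2:
                    C           D           X           L
  Initial    0.002064      0.1135      0.1376      0.1482
  Change  -3.7609e-04 -7.5219e-04  7.5219e-04  7.5219e-04
  Equil      0.001688      0.1127      0.1383      0.1489
  solve Keq expr → x = 3.7609e-04; check Q = 19.8
Then remove 0.02349 M of D.
Step 3:
                    C           D           X           L
  Initial    0.001688     0.08923      0.1383      0.1489
  Change   7.9798e-04    0.001596   -0.001596   -0.001596
  Equil      0.002486     0.09082      0.1367      0.1473
  solve Keq expr → x = -7.9798e-04; check Q = 19.8

x = -7.9798e-04 M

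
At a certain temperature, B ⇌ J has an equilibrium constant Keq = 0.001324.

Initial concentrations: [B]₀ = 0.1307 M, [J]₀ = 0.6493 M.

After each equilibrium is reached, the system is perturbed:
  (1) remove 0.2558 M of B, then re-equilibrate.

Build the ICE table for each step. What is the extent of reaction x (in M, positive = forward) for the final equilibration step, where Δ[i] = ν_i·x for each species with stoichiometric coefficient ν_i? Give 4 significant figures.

Q₀ = 4.968 vs Keq = 0.001324 ⇒ Q>K, reverse
Step 1:
                   B          J
  Initial     0.1307     0.6493
  Change      0.6483    -0.6483
  Equil        0.779   0.001031
  solve Keq expr → x = -0.6483; check Q = 0.001324
Then remove 0.2558 M of B.
Step 2:
                   B          J
  Initial     0.5232   0.001031
  Change  3.3823e-04 -3.3823e-04
  Equil       0.5235 6.9312e-04
  solve Keq expr → x = -3.3823e-04; check Q = 0.001324

x = -3.3823e-04 M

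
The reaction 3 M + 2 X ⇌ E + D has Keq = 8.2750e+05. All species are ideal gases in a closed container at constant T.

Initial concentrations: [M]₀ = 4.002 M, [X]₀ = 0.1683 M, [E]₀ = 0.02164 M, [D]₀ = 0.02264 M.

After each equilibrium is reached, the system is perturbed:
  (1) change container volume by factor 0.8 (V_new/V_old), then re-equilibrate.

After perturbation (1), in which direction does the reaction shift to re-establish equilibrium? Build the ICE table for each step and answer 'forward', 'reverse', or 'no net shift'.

Q₀ = 2.6986e-04 vs Keq = 8.2750e+05 ⇒ Q<K, forward
Step 1:
                   M          X          E          D
  init         4.002     0.1683    0.02164    0.02264
  Δ          -0.2524    -0.1683    0.08414    0.08414
  eq            3.75 1.6092e-05     0.1058     0.1068
  solve Keq expr → x = 0.08414; check Q = 8.2750e+05
Then change container volume by factor 0.8 (V_new/V_old).
Step 2:
                   M          X          E          D
  init         4.687 2.0114e-05     0.1322     0.1335
  Δ       -8.5821e-06 -5.7214e-06 2.8607e-06 2.8607e-06
  eq           4.687 1.4393e-05     0.1322     0.1335
  solve Keq expr → x = 2.8607e-06; check Q = 8.2750e+05

Direction: forward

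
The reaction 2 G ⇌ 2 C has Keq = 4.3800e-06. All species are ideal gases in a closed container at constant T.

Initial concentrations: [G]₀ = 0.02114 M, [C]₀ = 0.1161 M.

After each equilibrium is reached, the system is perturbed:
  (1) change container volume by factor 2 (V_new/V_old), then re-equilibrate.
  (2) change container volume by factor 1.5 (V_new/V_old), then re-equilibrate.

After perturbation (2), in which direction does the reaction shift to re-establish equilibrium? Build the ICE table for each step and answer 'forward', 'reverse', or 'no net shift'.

Direction: no net shift

Q₀ = 30.16 vs Keq = 4.3800e-06 ⇒ Q>K, reverse
Step 1:
                  G         C
  Initial   0.02114    0.1161
  Change     0.1158   -0.1158
  Equil       0.137 2.8662e-04
  solve Keq expr → x = -0.05791; check Q = 4.3800e-06
Then change container volume by factor 2 (V_new/V_old).
Step 2:
                  G         C
  Initial   0.06848 1.4331e-04
  Change          0         0
  Equil     0.06848 1.4331e-04
  solve Keq expr → x = 0; check Q = 4.3800e-06
Then change container volume by factor 1.5 (V_new/V_old).
Step 3:
                  G         C
  Initial   0.04565 9.5541e-05
  Change          0         0
  Equil     0.04565 9.5541e-05
  solve Keq expr → x = 0; check Q = 4.3800e-06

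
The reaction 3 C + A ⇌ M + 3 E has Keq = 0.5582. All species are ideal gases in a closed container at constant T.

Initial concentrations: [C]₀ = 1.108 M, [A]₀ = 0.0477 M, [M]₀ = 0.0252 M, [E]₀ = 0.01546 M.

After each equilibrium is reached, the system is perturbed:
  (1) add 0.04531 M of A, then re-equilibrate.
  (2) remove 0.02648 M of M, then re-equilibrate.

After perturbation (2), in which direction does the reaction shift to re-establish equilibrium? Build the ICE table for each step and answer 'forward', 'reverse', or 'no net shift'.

Q₀ = 1.4351e-06 vs Keq = 0.5582 ⇒ Q<K, forward
Step 1:
                   C          A          M          E
  I            1.108     0.0477     0.0252    0.01546
  C          -0.1414   -0.04715    0.04715     0.1414
  E           0.9666 5.5434e-04    0.07235     0.1569
  solve Keq expr → x = 0.04715; check Q = 0.5582
Then add 0.04531 M of A.
Step 2:
                   C          A          M          E
  I           0.9666    0.04586    0.07235     0.1569
  C          -0.1174   -0.03913    0.03913     0.1174
  E           0.8492   0.006731     0.1115     0.2743
  solve Keq expr → x = 0.03913; check Q = 0.5582
Then remove 0.02648 M of M.
Step 3:
                   C          A          M          E
  I           0.8492   0.006731      0.085     0.2743
  C        -0.003714  -0.001238   0.001238   0.003714
  E           0.8454   0.005493    0.08624      0.278
  solve Keq expr → x = 0.001238; check Q = 0.5582

Direction: forward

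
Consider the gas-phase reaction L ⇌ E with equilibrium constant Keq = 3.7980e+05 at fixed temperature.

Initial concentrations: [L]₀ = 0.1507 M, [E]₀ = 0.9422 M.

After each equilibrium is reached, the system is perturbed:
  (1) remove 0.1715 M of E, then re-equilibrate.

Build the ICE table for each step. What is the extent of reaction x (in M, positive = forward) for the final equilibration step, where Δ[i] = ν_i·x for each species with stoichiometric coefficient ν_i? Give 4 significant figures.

x = 4.5155e-07 M

Q₀ = 6.252 vs Keq = 3.7980e+05 ⇒ Q<K, forward
Step 1:
                   L          E
  init        0.1507     0.9422
  Δ          -0.1507     0.1507
  eq      2.8776e-06      1.093
  solve Keq expr → x = 0.1507; check Q = 3.7980e+05
Then remove 0.1715 M of E.
Step 2:
                   L          E
  init    2.8776e-06     0.9214
  Δ       -4.5155e-07 4.5155e-07
  eq      2.4260e-06     0.9214
  solve Keq expr → x = 4.5155e-07; check Q = 3.7980e+05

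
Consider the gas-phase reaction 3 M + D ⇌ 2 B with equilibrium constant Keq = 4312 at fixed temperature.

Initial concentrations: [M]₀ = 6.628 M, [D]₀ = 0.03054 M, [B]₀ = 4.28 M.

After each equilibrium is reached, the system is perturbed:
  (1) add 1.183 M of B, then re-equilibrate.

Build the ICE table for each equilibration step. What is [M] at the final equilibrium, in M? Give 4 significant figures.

[M]_eq = 6.536 M

Q₀ = 2.06 vs Keq = 4312 ⇒ Q<K, forward
Step 1:
                   M          D          B
  I            6.628    0.03054       4.28
  C         -0.09157   -0.03052    0.06105
  E            6.536 1.5649e-05      4.341
  solve Keq expr → x = 0.03052; check Q = 4312
Then add 1.183 M of B.
Step 2:
                   M          D          B
  I            6.536 1.5649e-05      5.524
  C       2.9073e-05 9.6909e-06 -1.9382e-05
  E            6.536 2.5340e-05      5.524
  solve Keq expr → x = -9.6909e-06; check Q = 4312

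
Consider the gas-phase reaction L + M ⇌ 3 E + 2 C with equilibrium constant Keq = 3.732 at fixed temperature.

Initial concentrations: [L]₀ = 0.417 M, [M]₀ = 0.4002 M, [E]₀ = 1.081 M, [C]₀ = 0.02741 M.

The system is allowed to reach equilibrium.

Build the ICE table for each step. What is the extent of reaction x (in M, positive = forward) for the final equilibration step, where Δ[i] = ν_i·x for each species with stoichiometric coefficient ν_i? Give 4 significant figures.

Q₀ = 0.005687 vs Keq = 3.732 ⇒ Q<K, forward
Step 1:
                   L          M          E          C
  Initial      0.417     0.4002      1.081    0.02741
  Change     -0.1335    -0.1335     0.4006     0.2671
  Equil       0.2835     0.2667      1.482     0.2945
  solve Keq expr → x = 0.1335; check Q = 3.732

x = 0.1335 M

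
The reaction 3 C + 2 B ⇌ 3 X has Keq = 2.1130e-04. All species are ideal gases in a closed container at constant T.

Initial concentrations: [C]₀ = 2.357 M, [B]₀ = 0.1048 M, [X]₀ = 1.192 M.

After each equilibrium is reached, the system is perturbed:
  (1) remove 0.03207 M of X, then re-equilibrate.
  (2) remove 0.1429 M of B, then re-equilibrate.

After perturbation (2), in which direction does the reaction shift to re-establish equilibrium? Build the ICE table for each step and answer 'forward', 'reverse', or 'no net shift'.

Direction: reverse

Q₀ = 11.78 vs Keq = 2.1130e-04 ⇒ Q>K, reverse
Step 1:
                  C         B         X
  I           2.357    0.1048     1.192
  C           1.021    0.6805    -1.021
  E           3.378    0.7853    0.1712
  solve Keq expr → x = -0.3403; check Q = 2.1130e-04
Then remove 0.03207 M of X.
Step 2:
                  C         B         X
  I           3.378    0.7853    0.1392
  C        -0.02796  -0.01864   0.02796
  E            3.35    0.7667    0.1671
  solve Keq expr → x = 0.009318; check Q = 2.1130e-04
Then remove 0.1429 M of B.
Step 3:
                  C         B         X
  I            3.35    0.6238    0.1671
  C         0.01871   0.01248  -0.01871
  E           3.369    0.6362    0.1484
  solve Keq expr → x = -0.006238; check Q = 2.1130e-04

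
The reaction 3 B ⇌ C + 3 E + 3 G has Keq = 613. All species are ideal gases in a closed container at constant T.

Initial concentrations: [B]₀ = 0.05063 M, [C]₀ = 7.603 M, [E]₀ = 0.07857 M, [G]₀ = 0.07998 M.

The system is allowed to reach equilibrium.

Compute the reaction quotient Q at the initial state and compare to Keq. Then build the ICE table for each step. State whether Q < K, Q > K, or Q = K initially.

Q₀ = 0.01454 vs Keq = 613 ⇒ Q<K, forward
Step 1:
                    B           C           E           G
  Initial     0.05063       7.603     0.07857     0.07998
  Change     -0.04694     0.01565     0.04694     0.04694
  Equil       0.00369       7.619      0.1255      0.1269
  solve Keq expr → x = 0.01565; check Q = 613

Q₀ = 0.01454; Q < K (proceeds forward)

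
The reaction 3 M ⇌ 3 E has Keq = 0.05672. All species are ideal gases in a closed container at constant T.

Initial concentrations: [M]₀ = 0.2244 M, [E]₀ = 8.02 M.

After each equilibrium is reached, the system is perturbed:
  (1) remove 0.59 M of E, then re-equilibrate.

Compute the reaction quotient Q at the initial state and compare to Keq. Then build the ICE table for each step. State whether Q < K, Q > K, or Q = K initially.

Q₀ = 4.5651e+04; Q > K (proceeds reverse)

Q₀ = 4.5651e+04 vs Keq = 0.05672 ⇒ Q>K, reverse
Step 1:
                    M           E
  init         0.2244        8.02
  Δ             5.732      -5.732
  eq            5.956       2.288
  solve Keq expr → x = -1.911; check Q = 0.05672
Then remove 0.59 M of E.
Step 2:
                    M           E
  init          5.956       1.698
  Δ           -0.4262      0.4262
  eq             5.53       2.125
  solve Keq expr → x = 0.1421; check Q = 0.05672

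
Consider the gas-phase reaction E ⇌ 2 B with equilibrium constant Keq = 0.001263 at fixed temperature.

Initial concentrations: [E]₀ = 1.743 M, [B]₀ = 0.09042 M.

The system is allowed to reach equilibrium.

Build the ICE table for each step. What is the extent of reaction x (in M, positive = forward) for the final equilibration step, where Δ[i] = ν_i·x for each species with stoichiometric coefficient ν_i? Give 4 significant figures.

Q₀ = 0.004691 vs Keq = 0.001263 ⇒ Q>K, reverse
Step 1:
                    E           B
  I             1.743     0.09042
  C           0.02161    -0.04321
  E             1.765     0.04721
  solve Keq expr → x = -0.02161; check Q = 0.001263

x = -0.02161 M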